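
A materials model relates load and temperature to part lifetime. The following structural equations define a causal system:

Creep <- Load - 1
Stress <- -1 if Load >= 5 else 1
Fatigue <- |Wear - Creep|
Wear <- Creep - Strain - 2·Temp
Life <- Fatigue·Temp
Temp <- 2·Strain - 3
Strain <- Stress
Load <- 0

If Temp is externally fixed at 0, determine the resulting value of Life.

0

do(Temp=0) replaces the equation Temp <- 2·Strain - 3 with the constant Temp = 0.
Stress = -1 if Load >= 5 else 1  [with Load=0]  = 1
Strain = Stress  [with Stress=1]  = 1
Creep = Load - 1  [with Load=0]  = -1
Wear = Creep - Strain - 2·Temp  [with Creep=-1, Strain=1, Temp=0]  = -2
Fatigue = |Wear - Creep|  [with Wear=-2, Creep=-1]  = 1
Life = Fatigue·Temp  [with Fatigue=1, Temp=0]  = 0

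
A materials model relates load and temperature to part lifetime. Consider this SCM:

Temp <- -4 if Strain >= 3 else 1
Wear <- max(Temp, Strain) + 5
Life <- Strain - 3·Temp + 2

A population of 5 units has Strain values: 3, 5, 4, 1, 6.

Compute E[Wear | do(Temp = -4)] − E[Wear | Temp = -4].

-0.7

Every unit gets Temp=-4 under the intervention. Wear values become 8, 10, 9, 6, 11; E[Wear|do(Temp=-4)] = 8.8.
Conditioning on Temp=-4 selects the 4 unit(s) with Strain ∈ {3, 5, 4, 6}. Their Wear values: 8, 10, 9, 11. Mean = 9.5.
Difference = 8.8 − 9.5 = -0.7.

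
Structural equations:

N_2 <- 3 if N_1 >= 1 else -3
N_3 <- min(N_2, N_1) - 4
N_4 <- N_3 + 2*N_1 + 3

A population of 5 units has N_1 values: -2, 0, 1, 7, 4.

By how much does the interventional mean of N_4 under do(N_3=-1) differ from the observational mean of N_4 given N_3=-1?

Under do(N_3=-1), N_3's equation is replaced by N_3=-1 for every unit. Per-unit N_4: -2, 2, 4, 16, 10. Mean = 6.
Conditioning on N_3=-1 selects the 2 unit(s) with N_1 ∈ {7, 4}. Their N_4 values: 16, 10. Mean = 13.
Difference = 6 − 13 = -7.

-7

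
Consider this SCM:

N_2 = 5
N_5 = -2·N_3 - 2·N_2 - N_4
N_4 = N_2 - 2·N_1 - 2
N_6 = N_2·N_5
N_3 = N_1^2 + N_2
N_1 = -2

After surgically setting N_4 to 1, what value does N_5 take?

Intervening sets N_4 = 1 and removes its equation (N_4 = N_2 - 2·N_1 - 2).
N_3 = N_1^2 + N_2  [with N_1=-2, N_2=5]  = 9
N_5 = -2·N_3 - 2·N_2 - N_4  [with N_3=9, N_2=5, N_4=1]  = -29

-29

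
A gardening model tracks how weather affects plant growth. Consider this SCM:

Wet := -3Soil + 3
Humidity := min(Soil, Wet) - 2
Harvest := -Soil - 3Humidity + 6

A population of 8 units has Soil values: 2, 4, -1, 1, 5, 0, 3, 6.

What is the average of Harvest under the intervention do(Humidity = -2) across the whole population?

The intervention sets Humidity=-2 in all 8 units regardless of Soil. Recomputing Harvest per unit gives 10, 8, 13, 11, 7, 12, 9, 6; average 9.5.

9.5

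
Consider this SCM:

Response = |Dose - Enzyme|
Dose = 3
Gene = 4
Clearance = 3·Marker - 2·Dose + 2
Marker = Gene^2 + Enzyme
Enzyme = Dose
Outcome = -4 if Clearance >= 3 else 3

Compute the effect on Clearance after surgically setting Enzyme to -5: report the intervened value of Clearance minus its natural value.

-24

The intervention breaks the incoming arrows to Enzyme: Enzyme = Dose no longer applies, and Enzyme = -5.
Marker = Gene^2 + Enzyme  [with Gene=4, Enzyme=-5]  = 11
Clearance = 3·Marker - 2·Dose + 2  [with Marker=11, Dose=3]  = 29
Without intervention: Enzyme = Dose  [with Dose=3]  = 3; Marker = Gene^2 + Enzyme  [with Gene=4, Enzyme=3]  = 19; Clearance = 3·Marker - 2·Dose + 2  [with Marker=19, Dose=3]  = 53.
Change = 29 − 53 = -24.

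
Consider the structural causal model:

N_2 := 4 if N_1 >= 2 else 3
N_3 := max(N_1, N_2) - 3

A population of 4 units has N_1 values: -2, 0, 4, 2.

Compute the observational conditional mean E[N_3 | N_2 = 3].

Observing N_2=3 restricts to units where N_2's equation naturally yields 3: N_1 ∈ {-2, 0}. In that subpopulation N_3 = 0, 0, mean 0.

0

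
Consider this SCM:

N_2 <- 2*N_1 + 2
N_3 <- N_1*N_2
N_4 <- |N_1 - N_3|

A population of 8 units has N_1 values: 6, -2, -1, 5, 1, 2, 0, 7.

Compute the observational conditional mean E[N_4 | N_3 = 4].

4.5

E[N_4|N_3=4] averages over only the 2 units with N_3=4 (N_1 = -2, 1): N_4 = 6, 3, mean 4.5.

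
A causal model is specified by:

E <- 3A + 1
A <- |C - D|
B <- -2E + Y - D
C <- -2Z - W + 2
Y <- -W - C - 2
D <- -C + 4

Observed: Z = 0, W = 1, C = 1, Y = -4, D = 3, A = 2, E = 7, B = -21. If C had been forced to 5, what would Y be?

The intervention breaks the incoming arrows to C: C <- -2Z - W + 2 no longer applies, and C = 5.
Y = -W - C - 2  [with W=1, C=5]  = -8

-8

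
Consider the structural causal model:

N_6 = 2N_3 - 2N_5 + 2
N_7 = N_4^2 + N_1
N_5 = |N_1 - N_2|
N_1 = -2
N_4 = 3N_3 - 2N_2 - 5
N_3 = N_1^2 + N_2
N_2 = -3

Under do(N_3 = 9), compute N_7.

782

The intervention breaks the incoming arrows to N_3: N_3 = N_1^2 + N_2 no longer applies, and N_3 = 9.
N_4 = 3N_3 - 2N_2 - 5  [with N_3=9, N_2=-3]  = 28
N_7 = N_4^2 + N_1  [with N_4=28, N_1=-2]  = 782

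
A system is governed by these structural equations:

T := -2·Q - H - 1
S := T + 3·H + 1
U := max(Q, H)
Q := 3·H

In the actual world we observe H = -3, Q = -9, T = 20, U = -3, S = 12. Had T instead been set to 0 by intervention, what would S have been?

-8

do(T=0) replaces the equation T := -2·Q - H - 1 with the constant T = 0.
S = T + 3·H + 1  [with T=0, H=-3]  = -8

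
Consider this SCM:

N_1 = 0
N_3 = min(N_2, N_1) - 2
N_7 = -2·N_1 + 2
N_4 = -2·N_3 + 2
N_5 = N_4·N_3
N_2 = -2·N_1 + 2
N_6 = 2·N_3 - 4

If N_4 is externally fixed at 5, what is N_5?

-10

Intervening sets N_4 = 5 and removes its equation (N_4 = -2·N_3 + 2).
N_2 = -2·N_1 + 2  [with N_1=0]  = 2
N_3 = min(N_2, N_1) - 2  [with N_2=2, N_1=0]  = -2
N_5 = N_4·N_3  [with N_4=5, N_3=-2]  = -10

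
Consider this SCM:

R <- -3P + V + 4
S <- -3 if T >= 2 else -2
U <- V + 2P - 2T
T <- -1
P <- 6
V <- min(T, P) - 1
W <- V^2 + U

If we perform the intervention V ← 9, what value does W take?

The intervention breaks the incoming arrows to V: V <- min(T, P) - 1 no longer applies, and V = 9.
U = V + 2P - 2T  [with V=9, P=6, T=-1]  = 23
W = V^2 + U  [with V=9, U=23]  = 104

104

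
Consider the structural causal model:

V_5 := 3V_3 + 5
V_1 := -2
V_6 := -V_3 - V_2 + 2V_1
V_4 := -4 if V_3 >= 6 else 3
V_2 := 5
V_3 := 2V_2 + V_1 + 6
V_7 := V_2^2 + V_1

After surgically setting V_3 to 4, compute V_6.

-13

The intervention breaks the incoming arrows to V_3: V_3 := 2V_2 + V_1 + 6 no longer applies, and V_3 = 4.
V_6 = -V_3 - V_2 + 2V_1  [with V_3=4, V_2=5, V_1=-2]  = -13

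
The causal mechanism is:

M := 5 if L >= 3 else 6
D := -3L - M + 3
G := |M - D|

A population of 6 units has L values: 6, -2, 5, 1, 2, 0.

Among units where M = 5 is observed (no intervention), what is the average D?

E[D|M=5] averages over only the 2 units with M=5 (L = 6, 5): D = -20, -17, mean -18.5.

-18.5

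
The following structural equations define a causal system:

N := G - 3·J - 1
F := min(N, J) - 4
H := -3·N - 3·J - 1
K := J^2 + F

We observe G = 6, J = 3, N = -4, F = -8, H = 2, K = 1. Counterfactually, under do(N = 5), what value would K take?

8

The intervention breaks the incoming arrows to N: N := G - 3·J - 1 no longer applies, and N = 5.
F = min(N, J) - 4  [with N=5, J=3]  = -1
K = J^2 + F  [with J=3, F=-1]  = 8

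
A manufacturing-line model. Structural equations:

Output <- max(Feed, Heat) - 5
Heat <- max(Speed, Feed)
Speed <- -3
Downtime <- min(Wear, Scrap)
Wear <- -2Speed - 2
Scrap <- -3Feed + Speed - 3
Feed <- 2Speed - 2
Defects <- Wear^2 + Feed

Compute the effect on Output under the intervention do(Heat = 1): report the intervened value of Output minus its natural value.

The intervention breaks the incoming arrows to Heat: Heat <- max(Speed, Feed) no longer applies, and Heat = 1.
Feed = 2Speed - 2  [with Speed=-3]  = -8
Output = max(Feed, Heat) - 5  [with Feed=-8, Heat=1]  = -4
Without intervention: Feed = 2Speed - 2  [with Speed=-3]  = -8; Heat = max(Speed, Feed)  [with Speed=-3, Feed=-8]  = -3; Output = max(Feed, Heat) - 5  [with Feed=-8, Heat=-3]  = -8.
Change = -4 − (-8) = 4.

4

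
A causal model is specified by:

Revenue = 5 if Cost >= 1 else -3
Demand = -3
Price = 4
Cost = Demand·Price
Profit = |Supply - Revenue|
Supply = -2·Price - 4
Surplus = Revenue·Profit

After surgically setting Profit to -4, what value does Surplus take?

Intervening sets Profit = -4 and removes its equation (Profit = |Supply - Revenue|).
Cost = Demand·Price  [with Demand=-3, Price=4]  = -12
Revenue = 5 if Cost >= 1 else -3  [with Cost=-12]  = -3
Surplus = Revenue·Profit  [with Revenue=-3, Profit=-4]  = 12

12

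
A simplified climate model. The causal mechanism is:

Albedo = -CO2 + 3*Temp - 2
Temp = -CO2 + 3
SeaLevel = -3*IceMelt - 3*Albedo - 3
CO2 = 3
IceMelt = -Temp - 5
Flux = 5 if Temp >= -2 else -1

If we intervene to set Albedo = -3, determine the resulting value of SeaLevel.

Intervening sets Albedo = -3 and removes its equation (Albedo = -CO2 + 3*Temp - 2).
Temp = -CO2 + 3  [with CO2=3]  = 0
IceMelt = -Temp - 5  [with Temp=0]  = -5
SeaLevel = -3*IceMelt - 3*Albedo - 3  [with IceMelt=-5, Albedo=-3]  = 21

21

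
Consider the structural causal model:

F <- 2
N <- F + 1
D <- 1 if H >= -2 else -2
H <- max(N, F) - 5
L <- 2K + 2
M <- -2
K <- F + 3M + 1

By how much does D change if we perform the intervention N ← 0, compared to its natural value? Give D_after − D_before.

The intervention breaks the incoming arrows to N: N <- F + 1 no longer applies, and N = 0.
H = max(N, F) - 5  [with N=0, F=2]  = -3
D = 1 if H >= -2 else -2  [with H=-3]  = -2
Without intervention: N = F + 1  [with F=2]  = 3; H = max(N, F) - 5  [with N=3, F=2]  = -2; D = 1 if H >= -2 else -2  [with H=-2]  = 1.
Change = -2 − 1 = -3.

-3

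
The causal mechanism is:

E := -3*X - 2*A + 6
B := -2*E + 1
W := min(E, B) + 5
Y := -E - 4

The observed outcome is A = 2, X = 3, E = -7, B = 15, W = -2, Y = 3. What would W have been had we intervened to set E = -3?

do(E=-3) replaces the equation E := -3*X - 2*A + 6 with the constant E = -3.
B = -2*E + 1  [with E=-3]  = 7
W = min(E, B) + 5  [with E=-3, B=7]  = 2

2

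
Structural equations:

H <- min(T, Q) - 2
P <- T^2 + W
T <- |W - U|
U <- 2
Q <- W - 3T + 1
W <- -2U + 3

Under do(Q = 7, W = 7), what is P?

The joint intervention fixes Q = 7, W = 7, removing each variable's own equation.
T = |W - U|  [with W=7, U=2]  = 5
P = T^2 + W  [with T=5, W=7]  = 32

32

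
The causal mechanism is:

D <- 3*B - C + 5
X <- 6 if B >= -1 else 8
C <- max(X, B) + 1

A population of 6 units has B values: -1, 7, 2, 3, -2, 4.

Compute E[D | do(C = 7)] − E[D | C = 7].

Every unit gets C=7 under the intervention. D values become -5, 19, 4, 7, -8, 10; E[D|do(C=7)] = 4.5.
E[D|C=7] averages over only the 4 units with C=7 (B = -1, 2, 3, 4): D = -5, 4, 7, 10, mean 4.
Difference = 4.5 − 4 = 0.5.

0.5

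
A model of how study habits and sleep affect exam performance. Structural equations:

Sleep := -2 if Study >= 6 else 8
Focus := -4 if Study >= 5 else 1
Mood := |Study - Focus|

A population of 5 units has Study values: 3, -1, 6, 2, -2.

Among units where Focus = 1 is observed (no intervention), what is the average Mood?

E[Mood|Focus=1] averages over only the 4 units with Focus=1 (Study = 3, -1, 2, -2): Mood = 2, 2, 1, 3, mean 2.

2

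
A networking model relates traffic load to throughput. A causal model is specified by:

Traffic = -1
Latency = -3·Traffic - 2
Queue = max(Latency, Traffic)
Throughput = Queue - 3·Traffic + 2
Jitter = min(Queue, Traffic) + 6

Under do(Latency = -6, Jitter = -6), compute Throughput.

Setting Latency = -6, Jitter = -6 by intervention discards those variables' equations.
Queue = max(Latency, Traffic)  [with Latency=-6, Traffic=-1]  = -1
Throughput = Queue - 3·Traffic + 2  [with Queue=-1, Traffic=-1]  = 4

4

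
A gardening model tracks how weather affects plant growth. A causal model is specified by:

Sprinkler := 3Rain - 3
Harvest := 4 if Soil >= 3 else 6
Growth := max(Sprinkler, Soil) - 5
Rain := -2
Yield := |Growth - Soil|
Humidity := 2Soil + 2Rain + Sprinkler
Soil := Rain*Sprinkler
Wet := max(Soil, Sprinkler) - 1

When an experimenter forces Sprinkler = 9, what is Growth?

do(Sprinkler=9) replaces the equation Sprinkler := 3Rain - 3 with the constant Sprinkler = 9.
Soil = Rain*Sprinkler  [with Rain=-2, Sprinkler=9]  = -18
Growth = max(Sprinkler, Soil) - 5  [with Sprinkler=9, Soil=-18]  = 4

4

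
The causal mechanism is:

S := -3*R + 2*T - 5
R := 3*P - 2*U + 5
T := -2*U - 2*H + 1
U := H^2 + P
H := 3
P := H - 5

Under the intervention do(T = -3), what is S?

The intervention breaks the incoming arrows to T: T := -2*U - 2*H + 1 no longer applies, and T = -3.
P = H - 5  [with H=3]  = -2
U = H^2 + P  [with H=3, P=-2]  = 7
R = 3*P - 2*U + 5  [with P=-2, U=7]  = -15
S = -3*R + 2*T - 5  [with R=-15, T=-3]  = 34

34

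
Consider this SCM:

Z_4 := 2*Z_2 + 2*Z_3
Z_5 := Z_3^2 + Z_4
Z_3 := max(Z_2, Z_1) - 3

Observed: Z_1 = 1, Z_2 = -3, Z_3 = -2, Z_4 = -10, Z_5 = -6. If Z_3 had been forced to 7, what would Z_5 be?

57

do(Z_3=7) replaces the equation Z_3 := max(Z_2, Z_1) - 3 with the constant Z_3 = 7.
Z_4 = 2*Z_2 + 2*Z_3  [with Z_2=-3, Z_3=7]  = 8
Z_5 = Z_3^2 + Z_4  [with Z_3=7, Z_4=8]  = 57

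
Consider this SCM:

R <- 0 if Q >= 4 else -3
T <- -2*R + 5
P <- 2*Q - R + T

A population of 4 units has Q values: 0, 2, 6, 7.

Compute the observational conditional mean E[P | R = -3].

16

Conditioning on R=-3 selects the 2 unit(s) with Q ∈ {0, 2}. Their P values: 14, 18. Mean = 16.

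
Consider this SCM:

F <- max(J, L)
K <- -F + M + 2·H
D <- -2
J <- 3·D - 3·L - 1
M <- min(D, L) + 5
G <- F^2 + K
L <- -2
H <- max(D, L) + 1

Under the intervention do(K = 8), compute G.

do(K=8) replaces the equation K <- -F + M + 2·H with the constant K = 8.
J = 3·D - 3·L - 1  [with D=-2, L=-2]  = -1
F = max(J, L)  [with J=-1, L=-2]  = -1
G = F^2 + K  [with F=-1, K=8]  = 9

9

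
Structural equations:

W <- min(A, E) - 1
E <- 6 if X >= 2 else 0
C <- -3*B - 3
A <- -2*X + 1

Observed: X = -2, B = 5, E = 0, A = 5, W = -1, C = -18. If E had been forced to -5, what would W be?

-6

do(E=-5) replaces the equation E <- 6 if X >= 2 else 0 with the constant E = -5.
A = -2*X + 1  [with X=-2]  = 5
W = min(A, E) - 1  [with A=5, E=-5]  = -6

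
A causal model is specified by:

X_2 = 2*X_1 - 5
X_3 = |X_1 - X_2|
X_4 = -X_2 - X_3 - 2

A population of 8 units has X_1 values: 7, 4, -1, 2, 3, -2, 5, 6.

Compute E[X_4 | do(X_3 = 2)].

The intervention sets X_3=2 in all 8 units regardless of X_1. Recomputing X_4 per unit gives -13, -7, 3, -3, -5, 5, -9, -11; average -5.

-5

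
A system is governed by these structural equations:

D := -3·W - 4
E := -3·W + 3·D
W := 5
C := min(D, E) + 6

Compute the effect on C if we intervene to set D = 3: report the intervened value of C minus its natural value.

66

Under do(D=3), the mechanism D := -3·W - 4 is discarded; D is fixed at 3.
E = -3·W + 3·D  [with W=5, D=3]  = -6
C = min(D, E) + 6  [with D=3, E=-6]  = 0
Without intervention: D = -3·W - 4  [with W=5]  = -19; E = -3·W + 3·D  [with W=5, D=-19]  = -72; C = min(D, E) + 6  [with D=-19, E=-72]  = -66.
Change = 0 − (-66) = 66.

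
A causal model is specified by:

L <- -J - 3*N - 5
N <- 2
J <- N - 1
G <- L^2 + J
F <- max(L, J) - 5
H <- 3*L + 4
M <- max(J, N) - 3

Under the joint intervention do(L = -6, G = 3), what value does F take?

The joint intervention fixes L = -6, G = 3, removing each variable's own equation.
J = N - 1  [with N=2]  = 1
F = max(L, J) - 5  [with L=-6, J=1]  = -4

-4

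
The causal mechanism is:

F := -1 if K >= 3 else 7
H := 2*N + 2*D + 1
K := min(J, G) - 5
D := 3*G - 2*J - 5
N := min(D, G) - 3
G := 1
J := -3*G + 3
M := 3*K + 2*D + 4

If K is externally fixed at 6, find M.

18

The intervention breaks the incoming arrows to K: K := min(J, G) - 5 no longer applies, and K = 6.
J = -3*G + 3  [with G=1]  = 0
D = 3*G - 2*J - 5  [with G=1, J=0]  = -2
M = 3*K + 2*D + 4  [with K=6, D=-2]  = 18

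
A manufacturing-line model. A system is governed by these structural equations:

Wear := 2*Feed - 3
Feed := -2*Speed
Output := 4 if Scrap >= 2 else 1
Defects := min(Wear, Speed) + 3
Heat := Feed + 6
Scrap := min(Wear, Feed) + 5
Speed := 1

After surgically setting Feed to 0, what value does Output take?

4

Under do(Feed=0), the mechanism Feed := -2*Speed is discarded; Feed is fixed at 0.
Wear = 2*Feed - 3  [with Feed=0]  = -3
Scrap = min(Wear, Feed) + 5  [with Wear=-3, Feed=0]  = 2
Output = 4 if Scrap >= 2 else 1  [with Scrap=2]  = 4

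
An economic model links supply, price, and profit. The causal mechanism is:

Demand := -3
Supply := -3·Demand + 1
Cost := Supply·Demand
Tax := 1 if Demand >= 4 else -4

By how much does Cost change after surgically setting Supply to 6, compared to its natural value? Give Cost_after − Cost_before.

The intervention breaks the incoming arrows to Supply: Supply := -3·Demand + 1 no longer applies, and Supply = 6.
Cost = Supply·Demand  [with Supply=6, Demand=-3]  = -18
Without intervention: Supply = -3·Demand + 1  [with Demand=-3]  = 10; Cost = Supply·Demand  [with Supply=10, Demand=-3]  = -30.
Change = -18 − (-30) = 12.

12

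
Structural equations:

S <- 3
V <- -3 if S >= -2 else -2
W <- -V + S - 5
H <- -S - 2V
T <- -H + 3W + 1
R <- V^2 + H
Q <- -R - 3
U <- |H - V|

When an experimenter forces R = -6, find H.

3

do(R=-6) replaces the equation R <- V^2 + H with the constant R = -6.
No directed path runs from R to H, so H keeps its natural value.
V = -3 if S >= -2 else -2  [with S=3]  = -3
H = -S - 2V  [with S=3, V=-3]  = 3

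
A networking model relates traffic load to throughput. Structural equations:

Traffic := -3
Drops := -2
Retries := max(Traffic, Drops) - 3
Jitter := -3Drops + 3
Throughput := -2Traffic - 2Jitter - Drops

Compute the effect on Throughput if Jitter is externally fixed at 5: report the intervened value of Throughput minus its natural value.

Intervening sets Jitter = 5 and removes its equation (Jitter := -3Drops + 3).
Throughput = -2Traffic - 2Jitter - Drops  [with Traffic=-3, Jitter=5, Drops=-2]  = -2
Without intervention: Jitter = -3Drops + 3  [with Drops=-2]  = 9; Throughput = -2Traffic - 2Jitter - Drops  [with Traffic=-3, Jitter=9, Drops=-2]  = -10.
Change = -2 − (-10) = 8.

8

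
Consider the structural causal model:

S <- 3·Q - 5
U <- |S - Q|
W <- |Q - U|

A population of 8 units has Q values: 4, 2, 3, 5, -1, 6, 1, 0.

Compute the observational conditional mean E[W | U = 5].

2.5

Observing U=5 restricts to units where U's equation naturally yields 5: Q ∈ {5, 0}. In that subpopulation W = 0, 5, mean 2.5.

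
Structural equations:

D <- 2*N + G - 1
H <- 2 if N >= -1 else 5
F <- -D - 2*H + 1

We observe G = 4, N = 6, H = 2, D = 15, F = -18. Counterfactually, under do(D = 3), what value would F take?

-6

Intervening sets D = 3 and removes its equation (D <- 2*N + G - 1).
H = 2 if N >= -1 else 5  [with N=6]  = 2
F = -D - 2*H + 1  [with D=3, H=2]  = -6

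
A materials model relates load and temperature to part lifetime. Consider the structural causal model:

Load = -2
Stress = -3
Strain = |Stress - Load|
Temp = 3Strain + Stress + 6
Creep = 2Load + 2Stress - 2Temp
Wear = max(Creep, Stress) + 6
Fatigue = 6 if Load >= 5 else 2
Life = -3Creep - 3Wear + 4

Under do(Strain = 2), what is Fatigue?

2

The intervention breaks the incoming arrows to Strain: Strain = |Stress - Load| no longer applies, and Strain = 2.
Fatigue is not downstream of the intervention, so its value is determined by the original equations.
Fatigue = 6 if Load >= 5 else 2  [with Load=-2]  = 2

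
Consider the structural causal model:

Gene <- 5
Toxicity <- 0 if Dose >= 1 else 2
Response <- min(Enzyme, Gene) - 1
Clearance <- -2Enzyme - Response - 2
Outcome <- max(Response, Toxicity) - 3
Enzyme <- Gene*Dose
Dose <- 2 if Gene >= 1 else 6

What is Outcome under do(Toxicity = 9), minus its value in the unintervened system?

Under do(Toxicity=9), the mechanism Toxicity <- 0 if Dose >= 1 else 2 is discarded; Toxicity is fixed at 9.
Dose = 2 if Gene >= 1 else 6  [with Gene=5]  = 2
Enzyme = Gene*Dose  [with Gene=5, Dose=2]  = 10
Response = min(Enzyme, Gene) - 1  [with Enzyme=10, Gene=5]  = 4
Outcome = max(Response, Toxicity) - 3  [with Response=4, Toxicity=9]  = 6
Without intervention: Dose = 2 if Gene >= 1 else 6  [with Gene=5]  = 2; Enzyme = Gene*Dose  [with Gene=5, Dose=2]  = 10; Response = min(Enzyme, Gene) - 1  [with Enzyme=10, Gene=5]  = 4; Toxicity = 0 if Dose >= 1 else 2  [with Dose=2]  = 0; Outcome = max(Response, Toxicity) - 3  [with Response=4, Toxicity=0]  = 1.
Change = 6 − 1 = 5.

5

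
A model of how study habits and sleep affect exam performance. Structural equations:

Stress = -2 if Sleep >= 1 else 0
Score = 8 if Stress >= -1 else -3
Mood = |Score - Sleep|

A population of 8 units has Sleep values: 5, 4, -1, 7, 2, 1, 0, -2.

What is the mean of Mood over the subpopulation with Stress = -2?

Observing Stress=-2 restricts to units where Stress's equation naturally yields -2: Sleep ∈ {5, 4, 7, 2, 1}. In that subpopulation Mood = 8, 7, 10, 5, 4, mean 6.8.

6.8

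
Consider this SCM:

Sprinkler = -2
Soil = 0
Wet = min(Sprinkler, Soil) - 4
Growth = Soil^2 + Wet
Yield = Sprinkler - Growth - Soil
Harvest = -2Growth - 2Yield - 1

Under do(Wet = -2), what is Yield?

do(Wet=-2) replaces the equation Wet = min(Sprinkler, Soil) - 4 with the constant Wet = -2.
Growth = Soil^2 + Wet  [with Soil=0, Wet=-2]  = -2
Yield = Sprinkler - Growth - Soil  [with Sprinkler=-2, Growth=-2, Soil=0]  = 0

0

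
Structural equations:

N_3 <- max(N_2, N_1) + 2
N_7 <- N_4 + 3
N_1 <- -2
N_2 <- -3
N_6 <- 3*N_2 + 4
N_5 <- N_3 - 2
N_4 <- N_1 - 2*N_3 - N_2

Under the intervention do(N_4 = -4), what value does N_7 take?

The intervention breaks the incoming arrows to N_4: N_4 <- N_1 - 2*N_3 - N_2 no longer applies, and N_4 = -4.
N_7 = N_4 + 3  [with N_4=-4]  = -1

-1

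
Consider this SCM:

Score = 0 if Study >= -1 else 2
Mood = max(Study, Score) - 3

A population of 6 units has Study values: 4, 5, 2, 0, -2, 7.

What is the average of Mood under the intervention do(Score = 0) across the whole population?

do(Score=0) breaks Score's dependence on Study. With Score=0 fixed, Mood across the units is 1, 2, -1, -3, -3, 4, mean 0.

0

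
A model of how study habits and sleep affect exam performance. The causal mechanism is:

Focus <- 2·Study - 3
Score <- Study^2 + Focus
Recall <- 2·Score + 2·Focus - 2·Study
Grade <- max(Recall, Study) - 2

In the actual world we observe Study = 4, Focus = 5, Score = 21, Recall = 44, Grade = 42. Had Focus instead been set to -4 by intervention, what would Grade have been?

do(Focus=-4) replaces the equation Focus <- 2·Study - 3 with the constant Focus = -4.
Score = Study^2 + Focus  [with Study=4, Focus=-4]  = 12
Recall = 2·Score + 2·Focus - 2·Study  [with Score=12, Focus=-4, Study=4]  = 8
Grade = max(Recall, Study) - 2  [with Recall=8, Study=4]  = 6

6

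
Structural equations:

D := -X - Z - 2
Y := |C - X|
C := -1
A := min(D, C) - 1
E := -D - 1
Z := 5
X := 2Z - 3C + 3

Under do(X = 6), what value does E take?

12

do(X=6) replaces the equation X := 2Z - 3C + 3 with the constant X = 6.
D = -X - Z - 2  [with X=6, Z=5]  = -13
E = -D - 1  [with D=-13]  = 12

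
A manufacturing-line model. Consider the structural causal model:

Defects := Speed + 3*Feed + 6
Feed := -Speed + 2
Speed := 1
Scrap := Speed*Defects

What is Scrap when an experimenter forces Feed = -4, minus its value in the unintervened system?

-15

Under do(Feed=-4), the mechanism Feed := -Speed + 2 is discarded; Feed is fixed at -4.
Defects = Speed + 3*Feed + 6  [with Speed=1, Feed=-4]  = -5
Scrap = Speed*Defects  [with Speed=1, Defects=-5]  = -5
Without intervention: Feed = -Speed + 2  [with Speed=1]  = 1; Defects = Speed + 3*Feed + 6  [with Speed=1, Feed=1]  = 10; Scrap = Speed*Defects  [with Speed=1, Defects=10]  = 10.
Change = -5 − 10 = -15.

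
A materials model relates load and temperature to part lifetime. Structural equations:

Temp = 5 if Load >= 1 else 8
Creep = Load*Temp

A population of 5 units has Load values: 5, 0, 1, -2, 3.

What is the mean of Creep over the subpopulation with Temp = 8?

E[Creep|Temp=8] averages over only the 2 units with Temp=8 (Load = 0, -2): Creep = 0, -16, mean -8.

-8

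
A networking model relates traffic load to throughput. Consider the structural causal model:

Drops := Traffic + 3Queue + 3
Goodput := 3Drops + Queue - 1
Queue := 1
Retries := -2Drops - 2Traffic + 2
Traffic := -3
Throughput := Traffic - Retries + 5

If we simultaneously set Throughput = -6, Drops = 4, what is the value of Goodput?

The joint intervention fixes Throughput = -6, Drops = 4, removing each variable's own equation.
Goodput = 3Drops + Queue - 1  [with Drops=4, Queue=1]  = 12

12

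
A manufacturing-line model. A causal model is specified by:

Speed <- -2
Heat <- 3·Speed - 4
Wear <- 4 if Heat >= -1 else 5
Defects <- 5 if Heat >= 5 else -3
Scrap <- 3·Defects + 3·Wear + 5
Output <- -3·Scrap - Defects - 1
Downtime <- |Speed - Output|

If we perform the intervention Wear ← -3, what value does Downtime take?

43

The intervention breaks the incoming arrows to Wear: Wear <- 4 if Heat >= -1 else 5 no longer applies, and Wear = -3.
Heat = 3·Speed - 4  [with Speed=-2]  = -10
Defects = 5 if Heat >= 5 else -3  [with Heat=-10]  = -3
Scrap = 3·Defects + 3·Wear + 5  [with Defects=-3, Wear=-3]  = -13
Output = -3·Scrap - Defects - 1  [with Scrap=-13, Defects=-3]  = 41
Downtime = |Speed - Output|  [with Speed=-2, Output=41]  = 43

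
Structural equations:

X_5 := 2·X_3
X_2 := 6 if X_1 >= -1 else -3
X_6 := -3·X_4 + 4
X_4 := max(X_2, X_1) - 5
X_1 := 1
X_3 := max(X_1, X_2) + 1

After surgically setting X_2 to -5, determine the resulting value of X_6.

Under do(X_2=-5), the mechanism X_2 := 6 if X_1 >= -1 else -3 is discarded; X_2 is fixed at -5.
X_4 = max(X_2, X_1) - 5  [with X_2=-5, X_1=1]  = -4
X_6 = -3·X_4 + 4  [with X_4=-4]  = 16

16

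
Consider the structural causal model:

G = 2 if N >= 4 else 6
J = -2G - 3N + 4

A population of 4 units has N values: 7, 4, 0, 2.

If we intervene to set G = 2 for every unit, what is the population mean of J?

Under do(G=2), G's equation is replaced by G=2 for every unit. Per-unit J: -21, -12, 0, -6. Mean = -9.75.

-9.75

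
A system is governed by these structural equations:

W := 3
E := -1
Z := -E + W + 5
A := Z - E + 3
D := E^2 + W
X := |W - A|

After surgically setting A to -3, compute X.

Under do(A=-3), the mechanism A := Z - E + 3 is discarded; A is fixed at -3.
X = |W - A|  [with W=3, A=-3]  = 6

6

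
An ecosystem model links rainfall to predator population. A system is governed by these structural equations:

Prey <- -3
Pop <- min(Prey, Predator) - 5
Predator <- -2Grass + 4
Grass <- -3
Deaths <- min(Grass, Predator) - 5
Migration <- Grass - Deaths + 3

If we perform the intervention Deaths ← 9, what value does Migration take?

Intervening sets Deaths = 9 and removes its equation (Deaths <- min(Grass, Predator) - 5).
Migration = Grass - Deaths + 3  [with Grass=-3, Deaths=9]  = -9

-9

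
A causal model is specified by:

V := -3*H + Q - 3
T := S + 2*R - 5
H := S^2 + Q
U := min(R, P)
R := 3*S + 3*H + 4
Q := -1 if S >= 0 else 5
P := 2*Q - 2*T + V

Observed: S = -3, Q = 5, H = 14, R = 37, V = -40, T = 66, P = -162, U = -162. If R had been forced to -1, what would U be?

-10

do(R=-1) replaces the equation R := 3*S + 3*H + 4 with the constant R = -1.
Q = -1 if S >= 0 else 5  [with S=-3]  = 5
H = S^2 + Q  [with S=-3, Q=5]  = 14
V = -3*H + Q - 3  [with H=14, Q=5]  = -40
T = S + 2*R - 5  [with S=-3, R=-1]  = -10
P = 2*Q - 2*T + V  [with Q=5, T=-10, V=-40]  = -10
U = min(R, P)  [with R=-1, P=-10]  = -10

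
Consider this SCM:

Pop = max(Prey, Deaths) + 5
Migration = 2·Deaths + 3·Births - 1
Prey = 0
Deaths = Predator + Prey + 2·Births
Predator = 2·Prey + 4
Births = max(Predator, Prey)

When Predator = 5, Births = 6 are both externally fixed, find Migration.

51

Under do(Predator = 5, Births = 6), each intervened variable's structural equation is replaced by its fixed value.
Deaths = Predator + Prey + 2·Births  [with Predator=5, Prey=0, Births=6]  = 17
Migration = 2·Deaths + 3·Births - 1  [with Deaths=17, Births=6]  = 51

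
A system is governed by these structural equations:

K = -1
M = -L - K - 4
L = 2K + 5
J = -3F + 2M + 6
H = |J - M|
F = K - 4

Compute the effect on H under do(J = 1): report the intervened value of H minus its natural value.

-8

The intervention breaks the incoming arrows to J: J = -3F + 2M + 6 no longer applies, and J = 1.
L = 2K + 5  [with K=-1]  = 3
M = -L - K - 4  [with L=3, K=-1]  = -6
H = |J - M|  [with J=1, M=-6]  = 7
Without intervention: F = K - 4  [with K=-1]  = -5; L = 2K + 5  [with K=-1]  = 3; M = -L - K - 4  [with L=3, K=-1]  = -6; J = -3F + 2M + 6  [with F=-5, M=-6]  = 9; H = |J - M|  [with J=9, M=-6]  = 15.
Change = 7 − 15 = -8.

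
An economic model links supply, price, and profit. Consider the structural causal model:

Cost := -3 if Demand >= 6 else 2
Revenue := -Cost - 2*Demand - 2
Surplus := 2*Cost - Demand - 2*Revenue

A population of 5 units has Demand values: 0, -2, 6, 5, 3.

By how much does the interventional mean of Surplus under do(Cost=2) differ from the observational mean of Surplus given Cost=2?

2.7

Every unit gets Cost=2 under the intervention. Surplus values become 12, 6, 30, 27, 21; E[Surplus|do(Cost=2)] = 19.2.
Observing Cost=2 restricts to units where Cost's equation naturally yields 2: Demand ∈ {0, -2, 5, 3}. In that subpopulation Surplus = 12, 6, 27, 21, mean 16.5.
Difference = 19.2 − 16.5 = 2.7.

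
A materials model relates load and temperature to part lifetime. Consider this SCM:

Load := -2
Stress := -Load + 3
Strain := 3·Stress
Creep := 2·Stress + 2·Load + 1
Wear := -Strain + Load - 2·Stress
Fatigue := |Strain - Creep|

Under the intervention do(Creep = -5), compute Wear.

Intervening sets Creep = -5 and removes its equation (Creep := 2·Stress + 2·Load + 1).
No directed path runs from Creep to Wear, so Wear keeps its natural value.
Stress = -Load + 3  [with Load=-2]  = 5
Strain = 3·Stress  [with Stress=5]  = 15
Wear = -Strain + Load - 2·Stress  [with Strain=15, Load=-2, Stress=5]  = -27

-27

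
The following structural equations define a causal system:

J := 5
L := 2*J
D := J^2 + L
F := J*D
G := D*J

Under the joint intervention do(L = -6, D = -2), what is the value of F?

-10

Setting L = -6, D = -2 by intervention discards those variables' equations.
F = J*D  [with J=5, D=-2]  = -10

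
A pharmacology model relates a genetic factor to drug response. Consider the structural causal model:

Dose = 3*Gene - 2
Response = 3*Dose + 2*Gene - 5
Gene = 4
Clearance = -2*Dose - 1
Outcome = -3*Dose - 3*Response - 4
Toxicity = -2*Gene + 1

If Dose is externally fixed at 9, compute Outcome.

Under do(Dose=9), the mechanism Dose = 3*Gene - 2 is discarded; Dose is fixed at 9.
Response = 3*Dose + 2*Gene - 5  [with Dose=9, Gene=4]  = 30
Outcome = -3*Dose - 3*Response - 4  [with Dose=9, Response=30]  = -121

-121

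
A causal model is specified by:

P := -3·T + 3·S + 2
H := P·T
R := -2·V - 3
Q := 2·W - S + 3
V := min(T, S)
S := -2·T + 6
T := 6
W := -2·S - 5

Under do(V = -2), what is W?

Under do(V=-2), the mechanism V := min(T, S) is discarded; V is fixed at -2.
Since W is not a descendant of the intervened variable, it is unaffected.
S = -2·T + 6  [with T=6]  = -6
W = -2·S - 5  [with S=-6]  = 7

7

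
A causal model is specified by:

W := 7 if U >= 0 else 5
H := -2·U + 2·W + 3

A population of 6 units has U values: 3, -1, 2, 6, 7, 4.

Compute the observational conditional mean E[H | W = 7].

Conditioning on W=7 selects the 5 unit(s) with U ∈ {3, 2, 6, 7, 4}. Their H values: 11, 13, 5, 3, 9. Mean = 8.2.

8.2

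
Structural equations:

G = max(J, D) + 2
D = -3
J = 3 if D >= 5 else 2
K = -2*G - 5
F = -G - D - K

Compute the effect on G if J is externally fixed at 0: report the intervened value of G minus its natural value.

The intervention breaks the incoming arrows to J: J = 3 if D >= 5 else 2 no longer applies, and J = 0.
G = max(J, D) + 2  [with J=0, D=-3]  = 2
Without intervention: J = 3 if D >= 5 else 2  [with D=-3]  = 2; G = max(J, D) + 2  [with J=2, D=-3]  = 4.
Change = 2 − 4 = -2.

-2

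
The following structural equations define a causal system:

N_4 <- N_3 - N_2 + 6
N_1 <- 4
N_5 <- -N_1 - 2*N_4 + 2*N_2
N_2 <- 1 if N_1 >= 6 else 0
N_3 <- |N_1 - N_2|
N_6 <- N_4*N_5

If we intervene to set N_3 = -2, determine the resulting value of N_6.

-48

The intervention breaks the incoming arrows to N_3: N_3 <- |N_1 - N_2| no longer applies, and N_3 = -2.
N_2 = 1 if N_1 >= 6 else 0  [with N_1=4]  = 0
N_4 = N_3 - N_2 + 6  [with N_3=-2, N_2=0]  = 4
N_5 = -N_1 - 2*N_4 + 2*N_2  [with N_1=4, N_4=4, N_2=0]  = -12
N_6 = N_4*N_5  [with N_4=4, N_5=-12]  = -48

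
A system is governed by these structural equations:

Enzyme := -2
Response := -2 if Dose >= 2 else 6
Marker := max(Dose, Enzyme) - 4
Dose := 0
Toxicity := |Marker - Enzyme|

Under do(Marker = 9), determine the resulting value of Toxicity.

11

do(Marker=9) replaces the equation Marker := max(Dose, Enzyme) - 4 with the constant Marker = 9.
Toxicity = |Marker - Enzyme|  [with Marker=9, Enzyme=-2]  = 11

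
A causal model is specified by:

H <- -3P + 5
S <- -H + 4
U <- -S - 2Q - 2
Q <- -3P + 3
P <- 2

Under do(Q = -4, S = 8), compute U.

The joint intervention fixes Q = -4, S = 8, removing each variable's own equation.
U = -S - 2Q - 2  [with S=8, Q=-4]  = -2

-2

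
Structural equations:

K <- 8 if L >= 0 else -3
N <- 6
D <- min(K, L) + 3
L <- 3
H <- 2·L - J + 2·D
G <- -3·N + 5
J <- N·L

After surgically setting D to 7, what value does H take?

2

Under do(D=7), the mechanism D <- min(K, L) + 3 is discarded; D is fixed at 7.
J = N·L  [with N=6, L=3]  = 18
H = 2·L - J + 2·D  [with L=3, J=18, D=7]  = 2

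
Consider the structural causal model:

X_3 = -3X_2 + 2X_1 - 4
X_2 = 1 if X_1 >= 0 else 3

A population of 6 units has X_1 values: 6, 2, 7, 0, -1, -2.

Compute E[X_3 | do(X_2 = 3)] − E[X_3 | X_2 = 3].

7

Under do(X_2=3), X_2's equation is replaced by X_2=3 for every unit. Per-unit X_3: -1, -9, 1, -13, -15, -17. Mean = -9.
Observing X_2=3 restricts to units where X_2's equation naturally yields 3: X_1 ∈ {-1, -2}. In that subpopulation X_3 = -15, -17, mean -16.
Difference = -9 − (-16) = 7.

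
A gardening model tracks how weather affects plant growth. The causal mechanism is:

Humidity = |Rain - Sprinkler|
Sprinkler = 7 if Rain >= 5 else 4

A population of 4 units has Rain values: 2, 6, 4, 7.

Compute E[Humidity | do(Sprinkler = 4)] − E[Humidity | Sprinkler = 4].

0.75

Under do(Sprinkler=4), Sprinkler's equation is replaced by Sprinkler=4 for every unit. Per-unit Humidity: 2, 2, 0, 3. Mean = 1.75.
E[Humidity|Sprinkler=4] averages over only the 2 units with Sprinkler=4 (Rain = 2, 4): Humidity = 2, 0, mean 1.
Difference = 1.75 − 1 = 0.75.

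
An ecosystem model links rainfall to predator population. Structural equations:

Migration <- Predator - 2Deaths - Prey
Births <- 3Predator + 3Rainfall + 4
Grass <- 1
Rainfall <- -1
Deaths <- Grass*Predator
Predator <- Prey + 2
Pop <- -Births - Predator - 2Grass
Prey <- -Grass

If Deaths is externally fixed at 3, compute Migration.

Intervening sets Deaths = 3 and removes its equation (Deaths <- Grass*Predator).
Prey = -Grass  [with Grass=1]  = -1
Predator = Prey + 2  [with Prey=-1]  = 1
Migration = Predator - 2Deaths - Prey  [with Predator=1, Deaths=3, Prey=-1]  = -4

-4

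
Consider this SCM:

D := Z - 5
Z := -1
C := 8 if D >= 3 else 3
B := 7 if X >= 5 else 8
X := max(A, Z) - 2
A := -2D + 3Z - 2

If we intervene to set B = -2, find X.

5

The intervention breaks the incoming arrows to B: B := 7 if X >= 5 else 8 no longer applies, and B = -2.
Since X is not a descendant of the intervened variable, it is unaffected.
D = Z - 5  [with Z=-1]  = -6
A = -2D + 3Z - 2  [with D=-6, Z=-1]  = 7
X = max(A, Z) - 2  [with A=7, Z=-1]  = 5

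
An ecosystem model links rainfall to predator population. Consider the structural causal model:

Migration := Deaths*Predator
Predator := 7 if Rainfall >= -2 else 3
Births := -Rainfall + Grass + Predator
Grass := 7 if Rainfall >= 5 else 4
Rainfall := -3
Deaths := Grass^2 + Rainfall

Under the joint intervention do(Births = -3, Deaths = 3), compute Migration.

9

The joint intervention fixes Births = -3, Deaths = 3, removing each variable's own equation.
Predator = 7 if Rainfall >= -2 else 3  [with Rainfall=-3]  = 3
Migration = Deaths*Predator  [with Deaths=3, Predator=3]  = 9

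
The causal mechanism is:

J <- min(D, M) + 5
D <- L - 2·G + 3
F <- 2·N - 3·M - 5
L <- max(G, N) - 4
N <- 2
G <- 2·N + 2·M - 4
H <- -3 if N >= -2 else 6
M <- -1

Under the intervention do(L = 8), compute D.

15

Intervening sets L = 8 and removes its equation (L <- max(G, N) - 4).
G = 2·N + 2·M - 4  [with N=2, M=-1]  = -2
D = L - 2·G + 3  [with L=8, G=-2]  = 15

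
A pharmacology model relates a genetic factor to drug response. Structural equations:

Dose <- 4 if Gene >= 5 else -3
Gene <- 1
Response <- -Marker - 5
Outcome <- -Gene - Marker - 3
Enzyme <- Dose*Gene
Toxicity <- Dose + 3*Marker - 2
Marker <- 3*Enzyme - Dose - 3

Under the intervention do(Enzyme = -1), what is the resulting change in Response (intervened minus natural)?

-6

do(Enzyme=-1) replaces the equation Enzyme <- Dose*Gene with the constant Enzyme = -1.
Dose = 4 if Gene >= 5 else -3  [with Gene=1]  = -3
Marker = 3*Enzyme - Dose - 3  [with Enzyme=-1, Dose=-3]  = -3
Response = -Marker - 5  [with Marker=-3]  = -2
Without intervention: Dose = 4 if Gene >= 5 else -3  [with Gene=1]  = -3; Enzyme = Dose*Gene  [with Dose=-3, Gene=1]  = -3; Marker = 3*Enzyme - Dose - 3  [with Enzyme=-3, Dose=-3]  = -9; Response = -Marker - 5  [with Marker=-9]  = 4.
Change = -2 − 4 = -6.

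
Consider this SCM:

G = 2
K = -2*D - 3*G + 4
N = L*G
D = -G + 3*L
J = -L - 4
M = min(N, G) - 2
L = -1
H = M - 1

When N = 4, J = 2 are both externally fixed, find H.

The joint intervention fixes N = 4, J = 2, removing each variable's own equation.
M = min(N, G) - 2  [with N=4, G=2]  = 0
H = M - 1  [with M=0]  = -1

-1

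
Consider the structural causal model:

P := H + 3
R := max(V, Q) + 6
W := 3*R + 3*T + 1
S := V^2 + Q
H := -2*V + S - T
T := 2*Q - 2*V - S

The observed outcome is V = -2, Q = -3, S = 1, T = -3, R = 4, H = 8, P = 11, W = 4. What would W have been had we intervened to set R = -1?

do(R=-1) replaces the equation R := max(V, Q) + 6 with the constant R = -1.
S = V^2 + Q  [with V=-2, Q=-3]  = 1
T = 2*Q - 2*V - S  [with Q=-3, V=-2, S=1]  = -3
W = 3*R + 3*T + 1  [with R=-1, T=-3]  = -11

-11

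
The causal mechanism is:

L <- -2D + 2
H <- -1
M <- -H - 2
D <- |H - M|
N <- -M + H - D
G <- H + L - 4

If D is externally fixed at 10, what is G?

The intervention breaks the incoming arrows to D: D <- |H - M| no longer applies, and D = 10.
L = -2D + 2  [with D=10]  = -18
G = H + L - 4  [with H=-1, L=-18]  = -23

-23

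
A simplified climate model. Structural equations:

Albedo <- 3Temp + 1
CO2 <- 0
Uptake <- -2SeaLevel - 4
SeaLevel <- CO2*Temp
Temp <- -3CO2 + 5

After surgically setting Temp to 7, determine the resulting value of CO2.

0

Under do(Temp=7), the mechanism Temp <- -3CO2 + 5 is discarded; Temp is fixed at 7.
CO2 is not downstream of the intervention, so its value is determined by the original equations.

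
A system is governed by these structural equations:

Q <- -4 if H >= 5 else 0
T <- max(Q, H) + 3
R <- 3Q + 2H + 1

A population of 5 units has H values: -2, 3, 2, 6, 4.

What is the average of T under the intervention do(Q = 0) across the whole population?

6

Under do(Q=0), Q's equation is replaced by Q=0 for every unit. Per-unit T: 3, 6, 5, 9, 7. Mean = 6.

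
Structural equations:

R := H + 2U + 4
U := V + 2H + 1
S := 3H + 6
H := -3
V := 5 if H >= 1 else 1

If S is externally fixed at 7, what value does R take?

-7

Intervening sets S = 7 and removes its equation (S := 3H + 6).
No directed path runs from S to R, so R keeps its natural value.
V = 5 if H >= 1 else 1  [with H=-3]  = 1
U = V + 2H + 1  [with V=1, H=-3]  = -4
R = H + 2U + 4  [with H=-3, U=-4]  = -7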